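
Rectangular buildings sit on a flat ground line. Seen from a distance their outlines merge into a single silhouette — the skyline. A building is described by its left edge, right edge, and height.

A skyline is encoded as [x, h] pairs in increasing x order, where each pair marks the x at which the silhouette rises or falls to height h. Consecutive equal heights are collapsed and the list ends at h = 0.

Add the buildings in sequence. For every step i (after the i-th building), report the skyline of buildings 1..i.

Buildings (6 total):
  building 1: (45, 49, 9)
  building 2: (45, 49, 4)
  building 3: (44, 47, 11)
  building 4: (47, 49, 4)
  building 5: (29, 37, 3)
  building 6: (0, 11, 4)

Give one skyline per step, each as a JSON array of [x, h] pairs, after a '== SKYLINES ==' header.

== SKYLINES ==
[[45,9],[49,0]]
[[45,9],[49,0]]
[[44,11],[47,9],[49,0]]
[[44,11],[47,9],[49,0]]
[[29,3],[37,0],[44,11],[47,9],[49,0]]
[[0,4],[11,0],[29,3],[37,0],[44,11],[47,9],[49,0]]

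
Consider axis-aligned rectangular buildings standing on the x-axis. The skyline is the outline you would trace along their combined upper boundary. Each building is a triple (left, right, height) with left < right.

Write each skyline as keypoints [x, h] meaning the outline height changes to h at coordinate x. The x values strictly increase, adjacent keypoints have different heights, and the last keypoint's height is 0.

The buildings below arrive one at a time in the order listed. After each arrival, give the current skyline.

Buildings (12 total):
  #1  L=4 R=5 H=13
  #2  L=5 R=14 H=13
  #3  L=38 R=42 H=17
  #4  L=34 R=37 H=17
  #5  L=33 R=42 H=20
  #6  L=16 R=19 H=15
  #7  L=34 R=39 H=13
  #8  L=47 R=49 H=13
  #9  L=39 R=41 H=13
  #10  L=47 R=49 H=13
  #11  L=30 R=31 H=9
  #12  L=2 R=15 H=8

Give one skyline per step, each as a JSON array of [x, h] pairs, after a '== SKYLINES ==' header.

== SKYLINES ==
[[4,13],[5,0]]
[[4,13],[14,0]]
[[4,13],[14,0],[38,17],[42,0]]
[[4,13],[14,0],[34,17],[37,0],[38,17],[42,0]]
[[4,13],[14,0],[33,20],[42,0]]
[[4,13],[14,0],[16,15],[19,0],[33,20],[42,0]]
[[4,13],[14,0],[16,15],[19,0],[33,20],[42,0]]
[[4,13],[14,0],[16,15],[19,0],[33,20],[42,0],[47,13],[49,0]]
[[4,13],[14,0],[16,15],[19,0],[33,20],[42,0],[47,13],[49,0]]
[[4,13],[14,0],[16,15],[19,0],[33,20],[42,0],[47,13],[49,0]]
[[4,13],[14,0],[16,15],[19,0],[30,9],[31,0],[33,20],[42,0],[47,13],[49,0]]
[[2,8],[4,13],[14,8],[15,0],[16,15],[19,0],[30,9],[31,0],[33,20],[42,0],[47,13],[49,0]]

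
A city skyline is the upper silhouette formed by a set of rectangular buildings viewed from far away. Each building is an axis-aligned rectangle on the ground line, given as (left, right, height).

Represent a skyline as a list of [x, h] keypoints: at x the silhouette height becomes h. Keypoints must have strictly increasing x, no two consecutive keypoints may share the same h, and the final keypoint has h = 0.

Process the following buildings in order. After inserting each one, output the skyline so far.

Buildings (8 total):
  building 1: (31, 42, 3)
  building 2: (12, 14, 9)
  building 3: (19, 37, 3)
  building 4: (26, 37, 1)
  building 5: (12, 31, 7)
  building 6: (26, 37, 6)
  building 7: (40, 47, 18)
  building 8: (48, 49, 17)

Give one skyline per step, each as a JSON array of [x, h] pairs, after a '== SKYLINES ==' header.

== SKYLINES ==
[[31,3],[42,0]]
[[12,9],[14,0],[31,3],[42,0]]
[[12,9],[14,0],[19,3],[42,0]]
[[12,9],[14,0],[19,3],[42,0]]
[[12,9],[14,7],[31,3],[42,0]]
[[12,9],[14,7],[31,6],[37,3],[42,0]]
[[12,9],[14,7],[31,6],[37,3],[40,18],[47,0]]
[[12,9],[14,7],[31,6],[37,3],[40,18],[47,0],[48,17],[49,0]]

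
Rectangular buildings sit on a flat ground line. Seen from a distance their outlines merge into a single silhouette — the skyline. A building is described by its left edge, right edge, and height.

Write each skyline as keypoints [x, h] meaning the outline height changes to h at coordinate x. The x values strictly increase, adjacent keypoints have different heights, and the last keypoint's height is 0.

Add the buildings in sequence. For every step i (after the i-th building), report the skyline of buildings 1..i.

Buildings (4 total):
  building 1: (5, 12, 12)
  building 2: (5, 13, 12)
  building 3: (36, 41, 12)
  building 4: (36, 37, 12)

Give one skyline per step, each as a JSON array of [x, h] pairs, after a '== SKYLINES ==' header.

== SKYLINES ==
[[5,12],[12,0]]
[[5,12],[13,0]]
[[5,12],[13,0],[36,12],[41,0]]
[[5,12],[13,0],[36,12],[41,0]]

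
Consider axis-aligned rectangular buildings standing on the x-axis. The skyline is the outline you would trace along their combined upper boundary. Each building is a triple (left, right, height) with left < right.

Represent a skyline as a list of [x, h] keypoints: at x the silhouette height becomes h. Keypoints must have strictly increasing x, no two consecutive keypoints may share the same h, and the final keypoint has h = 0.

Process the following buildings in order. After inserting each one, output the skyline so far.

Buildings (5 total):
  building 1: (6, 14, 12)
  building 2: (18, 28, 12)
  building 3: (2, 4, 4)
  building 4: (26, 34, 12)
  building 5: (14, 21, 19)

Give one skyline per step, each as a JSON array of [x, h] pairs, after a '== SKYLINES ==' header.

== SKYLINES ==
[[6,12],[14,0]]
[[6,12],[14,0],[18,12],[28,0]]
[[2,4],[4,0],[6,12],[14,0],[18,12],[28,0]]
[[2,4],[4,0],[6,12],[14,0],[18,12],[34,0]]
[[2,4],[4,0],[6,12],[14,19],[21,12],[34,0]]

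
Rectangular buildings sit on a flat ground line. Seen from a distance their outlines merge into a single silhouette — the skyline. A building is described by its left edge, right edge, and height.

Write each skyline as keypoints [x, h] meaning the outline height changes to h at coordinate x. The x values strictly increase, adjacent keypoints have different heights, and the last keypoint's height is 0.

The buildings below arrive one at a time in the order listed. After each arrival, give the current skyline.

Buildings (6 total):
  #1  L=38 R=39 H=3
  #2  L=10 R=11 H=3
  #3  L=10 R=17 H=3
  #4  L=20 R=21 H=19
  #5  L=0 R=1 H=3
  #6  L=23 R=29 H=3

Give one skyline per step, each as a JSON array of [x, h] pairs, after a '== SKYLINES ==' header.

== SKYLINES ==
[[38,3],[39,0]]
[[10,3],[11,0],[38,3],[39,0]]
[[10,3],[17,0],[38,3],[39,0]]
[[10,3],[17,0],[20,19],[21,0],[38,3],[39,0]]
[[0,3],[1,0],[10,3],[17,0],[20,19],[21,0],[38,3],[39,0]]
[[0,3],[1,0],[10,3],[17,0],[20,19],[21,0],[23,3],[29,0],[38,3],[39,0]]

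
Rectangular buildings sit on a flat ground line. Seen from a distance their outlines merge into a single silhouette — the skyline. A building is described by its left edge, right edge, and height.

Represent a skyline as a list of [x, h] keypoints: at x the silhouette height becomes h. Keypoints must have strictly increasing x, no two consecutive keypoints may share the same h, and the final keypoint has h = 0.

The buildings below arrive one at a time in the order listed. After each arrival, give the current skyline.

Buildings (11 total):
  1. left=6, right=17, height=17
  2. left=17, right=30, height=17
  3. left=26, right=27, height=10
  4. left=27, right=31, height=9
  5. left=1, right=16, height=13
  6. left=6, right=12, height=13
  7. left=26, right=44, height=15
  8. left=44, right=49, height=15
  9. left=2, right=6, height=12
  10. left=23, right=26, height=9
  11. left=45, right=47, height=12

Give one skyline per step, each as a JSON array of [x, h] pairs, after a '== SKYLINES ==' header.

== SKYLINES ==
[[6,17],[17,0]]
[[6,17],[30,0]]
[[6,17],[30,0]]
[[6,17],[30,9],[31,0]]
[[1,13],[6,17],[30,9],[31,0]]
[[1,13],[6,17],[30,9],[31,0]]
[[1,13],[6,17],[30,15],[44,0]]
[[1,13],[6,17],[30,15],[49,0]]
[[1,13],[6,17],[30,15],[49,0]]
[[1,13],[6,17],[30,15],[49,0]]
[[1,13],[6,17],[30,15],[49,0]]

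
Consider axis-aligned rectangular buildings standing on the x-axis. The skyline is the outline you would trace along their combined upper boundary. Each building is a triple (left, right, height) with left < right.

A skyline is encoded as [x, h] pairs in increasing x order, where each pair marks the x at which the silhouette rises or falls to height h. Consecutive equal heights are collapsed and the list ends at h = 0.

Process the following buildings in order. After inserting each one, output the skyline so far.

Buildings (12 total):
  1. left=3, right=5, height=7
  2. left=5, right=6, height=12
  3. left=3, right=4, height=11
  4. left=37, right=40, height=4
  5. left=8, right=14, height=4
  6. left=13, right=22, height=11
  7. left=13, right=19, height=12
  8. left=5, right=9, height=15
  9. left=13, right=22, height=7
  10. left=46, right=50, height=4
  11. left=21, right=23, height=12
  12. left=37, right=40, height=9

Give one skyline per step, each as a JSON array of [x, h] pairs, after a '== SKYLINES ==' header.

== SKYLINES ==
[[3,7],[5,0]]
[[3,7],[5,12],[6,0]]
[[3,11],[4,7],[5,12],[6,0]]
[[3,11],[4,7],[5,12],[6,0],[37,4],[40,0]]
[[3,11],[4,7],[5,12],[6,0],[8,4],[14,0],[37,4],[40,0]]
[[3,11],[4,7],[5,12],[6,0],[8,4],[13,11],[22,0],[37,4],[40,0]]
[[3,11],[4,7],[5,12],[6,0],[8,4],[13,12],[19,11],[22,0],[37,4],[40,0]]
[[3,11],[4,7],[5,15],[9,4],[13,12],[19,11],[22,0],[37,4],[40,0]]
[[3,11],[4,7],[5,15],[9,4],[13,12],[19,11],[22,0],[37,4],[40,0]]
[[3,11],[4,7],[5,15],[9,4],[13,12],[19,11],[22,0],[37,4],[40,0],[46,4],[50,0]]
[[3,11],[4,7],[5,15],[9,4],[13,12],[19,11],[21,12],[23,0],[37,4],[40,0],[46,4],[50,0]]
[[3,11],[4,7],[5,15],[9,4],[13,12],[19,11],[21,12],[23,0],[37,9],[40,0],[46,4],[50,0]]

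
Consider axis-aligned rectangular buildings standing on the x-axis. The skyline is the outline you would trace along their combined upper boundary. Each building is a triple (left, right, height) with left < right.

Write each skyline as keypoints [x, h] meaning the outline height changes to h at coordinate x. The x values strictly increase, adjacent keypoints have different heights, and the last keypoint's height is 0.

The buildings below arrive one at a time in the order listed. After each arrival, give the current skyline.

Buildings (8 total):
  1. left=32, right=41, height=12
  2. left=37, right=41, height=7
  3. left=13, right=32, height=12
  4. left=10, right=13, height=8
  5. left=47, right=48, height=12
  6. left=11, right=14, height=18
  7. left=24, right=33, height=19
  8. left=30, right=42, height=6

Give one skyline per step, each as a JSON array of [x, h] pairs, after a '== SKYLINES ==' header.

== SKYLINES ==
[[32,12],[41,0]]
[[32,12],[41,0]]
[[13,12],[41,0]]
[[10,8],[13,12],[41,0]]
[[10,8],[13,12],[41,0],[47,12],[48,0]]
[[10,8],[11,18],[14,12],[41,0],[47,12],[48,0]]
[[10,8],[11,18],[14,12],[24,19],[33,12],[41,0],[47,12],[48,0]]
[[10,8],[11,18],[14,12],[24,19],[33,12],[41,6],[42,0],[47,12],[48,0]]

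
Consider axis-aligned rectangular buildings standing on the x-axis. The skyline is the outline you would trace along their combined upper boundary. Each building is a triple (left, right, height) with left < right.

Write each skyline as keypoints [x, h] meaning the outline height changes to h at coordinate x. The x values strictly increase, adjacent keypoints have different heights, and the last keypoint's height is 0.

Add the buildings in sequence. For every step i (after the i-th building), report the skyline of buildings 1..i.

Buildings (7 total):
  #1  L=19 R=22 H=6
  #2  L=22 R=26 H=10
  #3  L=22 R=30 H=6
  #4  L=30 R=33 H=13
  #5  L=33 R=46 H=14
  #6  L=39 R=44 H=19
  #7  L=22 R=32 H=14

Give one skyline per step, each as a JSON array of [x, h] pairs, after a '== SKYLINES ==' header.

== SKYLINES ==
[[19,6],[22,0]]
[[19,6],[22,10],[26,0]]
[[19,6],[22,10],[26,6],[30,0]]
[[19,6],[22,10],[26,6],[30,13],[33,0]]
[[19,6],[22,10],[26,6],[30,13],[33,14],[46,0]]
[[19,6],[22,10],[26,6],[30,13],[33,14],[39,19],[44,14],[46,0]]
[[19,6],[22,14],[32,13],[33,14],[39,19],[44,14],[46,0]]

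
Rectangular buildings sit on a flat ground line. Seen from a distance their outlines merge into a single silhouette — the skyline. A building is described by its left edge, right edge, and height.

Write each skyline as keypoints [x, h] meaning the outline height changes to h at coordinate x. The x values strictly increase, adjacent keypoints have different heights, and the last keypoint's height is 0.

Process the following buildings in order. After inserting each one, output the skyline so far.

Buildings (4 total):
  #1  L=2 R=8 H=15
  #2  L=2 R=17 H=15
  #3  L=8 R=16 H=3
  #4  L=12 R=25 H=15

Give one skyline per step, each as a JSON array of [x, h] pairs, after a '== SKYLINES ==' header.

== SKYLINES ==
[[2,15],[8,0]]
[[2,15],[17,0]]
[[2,15],[17,0]]
[[2,15],[25,0]]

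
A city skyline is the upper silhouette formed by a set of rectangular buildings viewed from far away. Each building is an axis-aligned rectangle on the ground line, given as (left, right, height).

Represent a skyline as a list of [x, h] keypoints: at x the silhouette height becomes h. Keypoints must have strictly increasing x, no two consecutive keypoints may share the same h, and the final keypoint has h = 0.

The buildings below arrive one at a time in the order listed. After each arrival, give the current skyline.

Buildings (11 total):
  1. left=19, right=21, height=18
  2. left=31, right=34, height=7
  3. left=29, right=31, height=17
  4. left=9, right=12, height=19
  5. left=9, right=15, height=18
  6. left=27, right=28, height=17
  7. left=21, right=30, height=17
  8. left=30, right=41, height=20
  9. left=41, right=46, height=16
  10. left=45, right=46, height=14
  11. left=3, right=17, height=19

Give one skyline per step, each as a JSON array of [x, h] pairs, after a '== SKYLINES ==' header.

== SKYLINES ==
[[19,18],[21,0]]
[[19,18],[21,0],[31,7],[34,0]]
[[19,18],[21,0],[29,17],[31,7],[34,0]]
[[9,19],[12,0],[19,18],[21,0],[29,17],[31,7],[34,0]]
[[9,19],[12,18],[15,0],[19,18],[21,0],[29,17],[31,7],[34,0]]
[[9,19],[12,18],[15,0],[19,18],[21,0],[27,17],[28,0],[29,17],[31,7],[34,0]]
[[9,19],[12,18],[15,0],[19,18],[21,17],[31,7],[34,0]]
[[9,19],[12,18],[15,0],[19,18],[21,17],[30,20],[41,0]]
[[9,19],[12,18],[15,0],[19,18],[21,17],[30,20],[41,16],[46,0]]
[[9,19],[12,18],[15,0],[19,18],[21,17],[30,20],[41,16],[46,0]]
[[3,19],[17,0],[19,18],[21,17],[30,20],[41,16],[46,0]]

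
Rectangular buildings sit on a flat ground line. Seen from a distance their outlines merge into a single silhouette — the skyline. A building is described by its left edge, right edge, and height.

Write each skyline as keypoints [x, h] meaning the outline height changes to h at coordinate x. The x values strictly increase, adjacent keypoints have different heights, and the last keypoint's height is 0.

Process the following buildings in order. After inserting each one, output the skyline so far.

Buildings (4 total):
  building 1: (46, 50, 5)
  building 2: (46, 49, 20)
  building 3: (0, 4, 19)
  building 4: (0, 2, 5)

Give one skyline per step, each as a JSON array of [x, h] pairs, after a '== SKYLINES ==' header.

== SKYLINES ==
[[46,5],[50,0]]
[[46,20],[49,5],[50,0]]
[[0,19],[4,0],[46,20],[49,5],[50,0]]
[[0,19],[4,0],[46,20],[49,5],[50,0]]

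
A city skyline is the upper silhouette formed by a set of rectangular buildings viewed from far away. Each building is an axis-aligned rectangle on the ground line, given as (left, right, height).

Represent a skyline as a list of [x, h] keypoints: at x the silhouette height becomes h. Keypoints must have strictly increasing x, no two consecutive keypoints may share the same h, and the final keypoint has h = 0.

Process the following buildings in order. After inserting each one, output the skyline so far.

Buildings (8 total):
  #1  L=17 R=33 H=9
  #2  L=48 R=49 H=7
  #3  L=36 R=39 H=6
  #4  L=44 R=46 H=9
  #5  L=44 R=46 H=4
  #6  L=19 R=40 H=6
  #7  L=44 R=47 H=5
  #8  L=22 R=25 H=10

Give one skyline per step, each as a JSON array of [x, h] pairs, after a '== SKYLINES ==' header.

== SKYLINES ==
[[17,9],[33,0]]
[[17,9],[33,0],[48,7],[49,0]]
[[17,9],[33,0],[36,6],[39,0],[48,7],[49,0]]
[[17,9],[33,0],[36,6],[39,0],[44,9],[46,0],[48,7],[49,0]]
[[17,9],[33,0],[36,6],[39,0],[44,9],[46,0],[48,7],[49,0]]
[[17,9],[33,6],[40,0],[44,9],[46,0],[48,7],[49,0]]
[[17,9],[33,6],[40,0],[44,9],[46,5],[47,0],[48,7],[49,0]]
[[17,9],[22,10],[25,9],[33,6],[40,0],[44,9],[46,5],[47,0],[48,7],[49,0]]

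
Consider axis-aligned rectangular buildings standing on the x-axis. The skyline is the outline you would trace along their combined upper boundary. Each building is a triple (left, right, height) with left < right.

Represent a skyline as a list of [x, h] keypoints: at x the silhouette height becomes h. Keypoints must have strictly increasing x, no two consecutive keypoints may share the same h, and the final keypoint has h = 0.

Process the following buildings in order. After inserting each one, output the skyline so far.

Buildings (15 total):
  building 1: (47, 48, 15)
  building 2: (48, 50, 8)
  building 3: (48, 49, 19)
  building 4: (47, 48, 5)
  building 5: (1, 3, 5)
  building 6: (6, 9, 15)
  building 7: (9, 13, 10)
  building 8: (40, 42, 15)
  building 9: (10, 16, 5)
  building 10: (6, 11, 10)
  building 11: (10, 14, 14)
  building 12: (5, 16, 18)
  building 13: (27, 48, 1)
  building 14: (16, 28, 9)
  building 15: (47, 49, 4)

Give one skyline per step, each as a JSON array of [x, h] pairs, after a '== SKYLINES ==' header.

== SKYLINES ==
[[47,15],[48,0]]
[[47,15],[48,8],[50,0]]
[[47,15],[48,19],[49,8],[50,0]]
[[47,15],[48,19],[49,8],[50,0]]
[[1,5],[3,0],[47,15],[48,19],[49,8],[50,0]]
[[1,5],[3,0],[6,15],[9,0],[47,15],[48,19],[49,8],[50,0]]
[[1,5],[3,0],[6,15],[9,10],[13,0],[47,15],[48,19],[49,8],[50,0]]
[[1,5],[3,0],[6,15],[9,10],[13,0],[40,15],[42,0],[47,15],[48,19],[49,8],[50,0]]
[[1,5],[3,0],[6,15],[9,10],[13,5],[16,0],[40,15],[42,0],[47,15],[48,19],[49,8],[50,0]]
[[1,5],[3,0],[6,15],[9,10],[13,5],[16,0],[40,15],[42,0],[47,15],[48,19],[49,8],[50,0]]
[[1,5],[3,0],[6,15],[9,10],[10,14],[14,5],[16,0],[40,15],[42,0],[47,15],[48,19],[49,8],[50,0]]
[[1,5],[3,0],[5,18],[16,0],[40,15],[42,0],[47,15],[48,19],[49,8],[50,0]]
[[1,5],[3,0],[5,18],[16,0],[27,1],[40,15],[42,1],[47,15],[48,19],[49,8],[50,0]]
[[1,5],[3,0],[5,18],[16,9],[28,1],[40,15],[42,1],[47,15],[48,19],[49,8],[50,0]]
[[1,5],[3,0],[5,18],[16,9],[28,1],[40,15],[42,1],[47,15],[48,19],[49,8],[50,0]]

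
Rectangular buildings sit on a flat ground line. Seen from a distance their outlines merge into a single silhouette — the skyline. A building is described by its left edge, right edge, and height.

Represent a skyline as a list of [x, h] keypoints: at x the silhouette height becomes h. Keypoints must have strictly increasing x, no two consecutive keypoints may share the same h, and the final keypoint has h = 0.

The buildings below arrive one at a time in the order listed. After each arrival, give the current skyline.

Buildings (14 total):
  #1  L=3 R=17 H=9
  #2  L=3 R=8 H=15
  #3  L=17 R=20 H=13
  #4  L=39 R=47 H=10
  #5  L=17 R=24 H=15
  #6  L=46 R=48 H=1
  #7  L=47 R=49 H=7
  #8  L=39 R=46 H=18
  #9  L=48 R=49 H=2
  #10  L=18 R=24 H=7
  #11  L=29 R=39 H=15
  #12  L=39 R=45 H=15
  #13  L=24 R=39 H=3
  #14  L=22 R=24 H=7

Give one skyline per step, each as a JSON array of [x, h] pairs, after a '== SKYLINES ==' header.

== SKYLINES ==
[[3,9],[17,0]]
[[3,15],[8,9],[17,0]]
[[3,15],[8,9],[17,13],[20,0]]
[[3,15],[8,9],[17,13],[20,0],[39,10],[47,0]]
[[3,15],[8,9],[17,15],[24,0],[39,10],[47,0]]
[[3,15],[8,9],[17,15],[24,0],[39,10],[47,1],[48,0]]
[[3,15],[8,9],[17,15],[24,0],[39,10],[47,7],[49,0]]
[[3,15],[8,9],[17,15],[24,0],[39,18],[46,10],[47,7],[49,0]]
[[3,15],[8,9],[17,15],[24,0],[39,18],[46,10],[47,7],[49,0]]
[[3,15],[8,9],[17,15],[24,0],[39,18],[46,10],[47,7],[49,0]]
[[3,15],[8,9],[17,15],[24,0],[29,15],[39,18],[46,10],[47,7],[49,0]]
[[3,15],[8,9],[17,15],[24,0],[29,15],[39,18],[46,10],[47,7],[49,0]]
[[3,15],[8,9],[17,15],[24,3],[29,15],[39,18],[46,10],[47,7],[49,0]]
[[3,15],[8,9],[17,15],[24,3],[29,15],[39,18],[46,10],[47,7],[49,0]]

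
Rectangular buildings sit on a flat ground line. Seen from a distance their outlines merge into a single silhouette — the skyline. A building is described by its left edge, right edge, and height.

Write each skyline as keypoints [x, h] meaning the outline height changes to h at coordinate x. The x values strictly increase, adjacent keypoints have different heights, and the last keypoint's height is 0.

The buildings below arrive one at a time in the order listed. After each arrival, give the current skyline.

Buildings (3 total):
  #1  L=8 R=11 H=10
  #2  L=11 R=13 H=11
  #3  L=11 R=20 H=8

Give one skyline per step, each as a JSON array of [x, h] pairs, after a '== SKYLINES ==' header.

== SKYLINES ==
[[8,10],[11,0]]
[[8,10],[11,11],[13,0]]
[[8,10],[11,11],[13,8],[20,0]]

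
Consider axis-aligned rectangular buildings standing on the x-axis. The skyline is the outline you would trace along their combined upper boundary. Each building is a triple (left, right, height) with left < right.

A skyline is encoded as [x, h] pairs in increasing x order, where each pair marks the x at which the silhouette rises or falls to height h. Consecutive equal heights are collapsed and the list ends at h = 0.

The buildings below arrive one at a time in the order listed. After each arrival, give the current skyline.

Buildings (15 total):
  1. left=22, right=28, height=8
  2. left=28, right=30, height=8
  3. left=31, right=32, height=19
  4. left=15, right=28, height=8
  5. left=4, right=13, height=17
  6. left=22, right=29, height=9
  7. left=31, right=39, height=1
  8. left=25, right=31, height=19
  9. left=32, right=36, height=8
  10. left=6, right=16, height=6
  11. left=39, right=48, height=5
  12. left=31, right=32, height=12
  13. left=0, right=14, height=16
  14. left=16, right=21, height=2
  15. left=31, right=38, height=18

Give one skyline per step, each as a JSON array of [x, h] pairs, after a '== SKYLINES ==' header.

== SKYLINES ==
[[22,8],[28,0]]
[[22,8],[30,0]]
[[22,8],[30,0],[31,19],[32,0]]
[[15,8],[30,0],[31,19],[32,0]]
[[4,17],[13,0],[15,8],[30,0],[31,19],[32,0]]
[[4,17],[13,0],[15,8],[22,9],[29,8],[30,0],[31,19],[32,0]]
[[4,17],[13,0],[15,8],[22,9],[29,8],[30,0],[31,19],[32,1],[39,0]]
[[4,17],[13,0],[15,8],[22,9],[25,19],[32,1],[39,0]]
[[4,17],[13,0],[15,8],[22,9],[25,19],[32,8],[36,1],[39,0]]
[[4,17],[13,6],[15,8],[22,9],[25,19],[32,8],[36,1],[39,0]]
[[4,17],[13,6],[15,8],[22,9],[25,19],[32,8],[36,1],[39,5],[48,0]]
[[4,17],[13,6],[15,8],[22,9],[25,19],[32,8],[36,1],[39,5],[48,0]]
[[0,16],[4,17],[13,16],[14,6],[15,8],[22,9],[25,19],[32,8],[36,1],[39,5],[48,0]]
[[0,16],[4,17],[13,16],[14,6],[15,8],[22,9],[25,19],[32,8],[36,1],[39,5],[48,0]]
[[0,16],[4,17],[13,16],[14,6],[15,8],[22,9],[25,19],[32,18],[38,1],[39,5],[48,0]]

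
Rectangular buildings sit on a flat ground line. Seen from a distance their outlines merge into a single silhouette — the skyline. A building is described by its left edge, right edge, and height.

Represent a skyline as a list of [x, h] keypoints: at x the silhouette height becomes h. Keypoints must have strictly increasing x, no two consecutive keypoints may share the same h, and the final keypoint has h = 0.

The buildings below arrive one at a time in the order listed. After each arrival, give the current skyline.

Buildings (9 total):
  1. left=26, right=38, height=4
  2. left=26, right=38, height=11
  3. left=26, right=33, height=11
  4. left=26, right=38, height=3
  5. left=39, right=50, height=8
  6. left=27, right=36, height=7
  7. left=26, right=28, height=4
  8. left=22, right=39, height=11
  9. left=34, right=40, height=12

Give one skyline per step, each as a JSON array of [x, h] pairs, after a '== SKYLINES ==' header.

== SKYLINES ==
[[26,4],[38,0]]
[[26,11],[38,0]]
[[26,11],[38,0]]
[[26,11],[38,0]]
[[26,11],[38,0],[39,8],[50,0]]
[[26,11],[38,0],[39,8],[50,0]]
[[26,11],[38,0],[39,8],[50,0]]
[[22,11],[39,8],[50,0]]
[[22,11],[34,12],[40,8],[50,0]]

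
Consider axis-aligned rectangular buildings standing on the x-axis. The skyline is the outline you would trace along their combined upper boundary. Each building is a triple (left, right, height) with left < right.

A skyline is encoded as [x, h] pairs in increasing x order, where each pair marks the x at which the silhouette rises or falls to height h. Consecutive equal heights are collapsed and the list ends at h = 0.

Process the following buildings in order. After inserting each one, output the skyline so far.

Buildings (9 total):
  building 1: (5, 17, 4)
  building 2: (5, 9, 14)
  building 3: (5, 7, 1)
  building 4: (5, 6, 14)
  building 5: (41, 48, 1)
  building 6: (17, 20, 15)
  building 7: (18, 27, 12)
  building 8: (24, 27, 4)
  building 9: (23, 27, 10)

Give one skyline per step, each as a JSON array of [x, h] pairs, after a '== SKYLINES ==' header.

== SKYLINES ==
[[5,4],[17,0]]
[[5,14],[9,4],[17,0]]
[[5,14],[9,4],[17,0]]
[[5,14],[9,4],[17,0]]
[[5,14],[9,4],[17,0],[41,1],[48,0]]
[[5,14],[9,4],[17,15],[20,0],[41,1],[48,0]]
[[5,14],[9,4],[17,15],[20,12],[27,0],[41,1],[48,0]]
[[5,14],[9,4],[17,15],[20,12],[27,0],[41,1],[48,0]]
[[5,14],[9,4],[17,15],[20,12],[27,0],[41,1],[48,0]]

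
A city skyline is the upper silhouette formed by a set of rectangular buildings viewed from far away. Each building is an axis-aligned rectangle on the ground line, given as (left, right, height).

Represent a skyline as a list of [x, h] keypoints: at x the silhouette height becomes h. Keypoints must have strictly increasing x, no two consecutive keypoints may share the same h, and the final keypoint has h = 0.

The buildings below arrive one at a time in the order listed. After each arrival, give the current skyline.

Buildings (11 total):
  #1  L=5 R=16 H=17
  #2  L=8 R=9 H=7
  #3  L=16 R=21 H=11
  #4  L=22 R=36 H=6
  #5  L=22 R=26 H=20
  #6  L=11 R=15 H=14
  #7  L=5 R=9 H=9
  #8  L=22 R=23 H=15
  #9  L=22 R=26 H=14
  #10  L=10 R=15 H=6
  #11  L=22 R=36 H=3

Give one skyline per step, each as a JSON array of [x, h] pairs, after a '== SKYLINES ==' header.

== SKYLINES ==
[[5,17],[16,0]]
[[5,17],[16,0]]
[[5,17],[16,11],[21,0]]
[[5,17],[16,11],[21,0],[22,6],[36,0]]
[[5,17],[16,11],[21,0],[22,20],[26,6],[36,0]]
[[5,17],[16,11],[21,0],[22,20],[26,6],[36,0]]
[[5,17],[16,11],[21,0],[22,20],[26,6],[36,0]]
[[5,17],[16,11],[21,0],[22,20],[26,6],[36,0]]
[[5,17],[16,11],[21,0],[22,20],[26,6],[36,0]]
[[5,17],[16,11],[21,0],[22,20],[26,6],[36,0]]
[[5,17],[16,11],[21,0],[22,20],[26,6],[36,0]]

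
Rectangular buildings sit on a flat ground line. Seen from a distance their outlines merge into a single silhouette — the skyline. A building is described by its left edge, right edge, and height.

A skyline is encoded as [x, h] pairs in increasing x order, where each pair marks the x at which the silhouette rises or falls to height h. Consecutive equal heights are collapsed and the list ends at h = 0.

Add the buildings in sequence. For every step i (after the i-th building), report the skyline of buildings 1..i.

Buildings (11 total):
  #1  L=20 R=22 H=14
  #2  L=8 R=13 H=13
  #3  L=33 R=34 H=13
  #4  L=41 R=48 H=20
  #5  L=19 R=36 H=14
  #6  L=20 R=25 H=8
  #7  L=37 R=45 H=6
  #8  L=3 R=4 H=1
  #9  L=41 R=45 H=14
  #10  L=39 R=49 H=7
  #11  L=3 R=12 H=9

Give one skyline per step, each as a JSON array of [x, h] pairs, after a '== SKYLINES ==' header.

== SKYLINES ==
[[20,14],[22,0]]
[[8,13],[13,0],[20,14],[22,0]]
[[8,13],[13,0],[20,14],[22,0],[33,13],[34,0]]
[[8,13],[13,0],[20,14],[22,0],[33,13],[34,0],[41,20],[48,0]]
[[8,13],[13,0],[19,14],[36,0],[41,20],[48,0]]
[[8,13],[13,0],[19,14],[36,0],[41,20],[48,0]]
[[8,13],[13,0],[19,14],[36,0],[37,6],[41,20],[48,0]]
[[3,1],[4,0],[8,13],[13,0],[19,14],[36,0],[37,6],[41,20],[48,0]]
[[3,1],[4,0],[8,13],[13,0],[19,14],[36,0],[37,6],[41,20],[48,0]]
[[3,1],[4,0],[8,13],[13,0],[19,14],[36,0],[37,6],[39,7],[41,20],[48,7],[49,0]]
[[3,9],[8,13],[13,0],[19,14],[36,0],[37,6],[39,7],[41,20],[48,7],[49,0]]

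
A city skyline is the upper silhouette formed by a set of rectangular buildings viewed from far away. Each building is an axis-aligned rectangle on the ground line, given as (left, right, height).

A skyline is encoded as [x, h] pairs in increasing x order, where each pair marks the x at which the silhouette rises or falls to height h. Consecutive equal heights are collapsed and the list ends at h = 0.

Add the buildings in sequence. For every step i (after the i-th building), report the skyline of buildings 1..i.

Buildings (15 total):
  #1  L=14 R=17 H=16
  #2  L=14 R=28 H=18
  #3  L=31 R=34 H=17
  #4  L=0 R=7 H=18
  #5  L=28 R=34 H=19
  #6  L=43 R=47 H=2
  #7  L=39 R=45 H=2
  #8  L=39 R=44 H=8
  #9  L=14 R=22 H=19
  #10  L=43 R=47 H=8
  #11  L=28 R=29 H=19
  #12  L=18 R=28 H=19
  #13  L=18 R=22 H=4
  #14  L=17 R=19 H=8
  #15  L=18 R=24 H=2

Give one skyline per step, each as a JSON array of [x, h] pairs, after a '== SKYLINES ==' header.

== SKYLINES ==
[[14,16],[17,0]]
[[14,18],[28,0]]
[[14,18],[28,0],[31,17],[34,0]]
[[0,18],[7,0],[14,18],[28,0],[31,17],[34,0]]
[[0,18],[7,0],[14,18],[28,19],[34,0]]
[[0,18],[7,0],[14,18],[28,19],[34,0],[43,2],[47,0]]
[[0,18],[7,0],[14,18],[28,19],[34,0],[39,2],[47,0]]
[[0,18],[7,0],[14,18],[28,19],[34,0],[39,8],[44,2],[47,0]]
[[0,18],[7,0],[14,19],[22,18],[28,19],[34,0],[39,8],[44,2],[47,0]]
[[0,18],[7,0],[14,19],[22,18],[28,19],[34,0],[39,8],[47,0]]
[[0,18],[7,0],[14,19],[22,18],[28,19],[34,0],[39,8],[47,0]]
[[0,18],[7,0],[14,19],[34,0],[39,8],[47,0]]
[[0,18],[7,0],[14,19],[34,0],[39,8],[47,0]]
[[0,18],[7,0],[14,19],[34,0],[39,8],[47,0]]
[[0,18],[7,0],[14,19],[34,0],[39,8],[47,0]]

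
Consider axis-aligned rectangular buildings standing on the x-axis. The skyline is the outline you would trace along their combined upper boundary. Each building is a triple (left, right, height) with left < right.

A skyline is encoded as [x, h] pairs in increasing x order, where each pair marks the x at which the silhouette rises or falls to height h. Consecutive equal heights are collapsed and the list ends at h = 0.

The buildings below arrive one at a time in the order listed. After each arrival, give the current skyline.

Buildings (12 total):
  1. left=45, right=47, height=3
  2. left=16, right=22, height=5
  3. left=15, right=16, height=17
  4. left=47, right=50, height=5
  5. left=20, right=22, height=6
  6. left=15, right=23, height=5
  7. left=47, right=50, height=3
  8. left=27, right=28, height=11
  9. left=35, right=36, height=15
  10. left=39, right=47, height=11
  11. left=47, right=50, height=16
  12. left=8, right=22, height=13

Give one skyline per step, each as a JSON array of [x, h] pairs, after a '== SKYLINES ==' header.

== SKYLINES ==
[[45,3],[47,0]]
[[16,5],[22,0],[45,3],[47,0]]
[[15,17],[16,5],[22,0],[45,3],[47,0]]
[[15,17],[16,5],[22,0],[45,3],[47,5],[50,0]]
[[15,17],[16,5],[20,6],[22,0],[45,3],[47,5],[50,0]]
[[15,17],[16,5],[20,6],[22,5],[23,0],[45,3],[47,5],[50,0]]
[[15,17],[16,5],[20,6],[22,5],[23,0],[45,3],[47,5],[50,0]]
[[15,17],[16,5],[20,6],[22,5],[23,0],[27,11],[28,0],[45,3],[47,5],[50,0]]
[[15,17],[16,5],[20,6],[22,5],[23,0],[27,11],[28,0],[35,15],[36,0],[45,3],[47,5],[50,0]]
[[15,17],[16,5],[20,6],[22,5],[23,0],[27,11],[28,0],[35,15],[36,0],[39,11],[47,5],[50,0]]
[[15,17],[16,5],[20,6],[22,5],[23,0],[27,11],[28,0],[35,15],[36,0],[39,11],[47,16],[50,0]]
[[8,13],[15,17],[16,13],[22,5],[23,0],[27,11],[28,0],[35,15],[36,0],[39,11],[47,16],[50,0]]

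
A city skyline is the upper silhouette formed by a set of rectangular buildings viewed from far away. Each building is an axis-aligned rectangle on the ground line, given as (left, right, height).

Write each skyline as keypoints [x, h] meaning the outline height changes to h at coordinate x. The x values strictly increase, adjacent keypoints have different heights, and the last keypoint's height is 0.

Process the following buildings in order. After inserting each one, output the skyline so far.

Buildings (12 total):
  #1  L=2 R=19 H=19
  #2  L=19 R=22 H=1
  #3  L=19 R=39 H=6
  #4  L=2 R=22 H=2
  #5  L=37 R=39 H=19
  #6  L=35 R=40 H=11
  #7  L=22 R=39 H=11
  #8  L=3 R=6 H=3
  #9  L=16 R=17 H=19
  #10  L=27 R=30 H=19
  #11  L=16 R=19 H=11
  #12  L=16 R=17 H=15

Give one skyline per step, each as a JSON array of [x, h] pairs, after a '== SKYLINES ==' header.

== SKYLINES ==
[[2,19],[19,0]]
[[2,19],[19,1],[22,0]]
[[2,19],[19,6],[39,0]]
[[2,19],[19,6],[39,0]]
[[2,19],[19,6],[37,19],[39,0]]
[[2,19],[19,6],[35,11],[37,19],[39,11],[40,0]]
[[2,19],[19,6],[22,11],[37,19],[39,11],[40,0]]
[[2,19],[19,6],[22,11],[37,19],[39,11],[40,0]]
[[2,19],[19,6],[22,11],[37,19],[39,11],[40,0]]
[[2,19],[19,6],[22,11],[27,19],[30,11],[37,19],[39,11],[40,0]]
[[2,19],[19,6],[22,11],[27,19],[30,11],[37,19],[39,11],[40,0]]
[[2,19],[19,6],[22,11],[27,19],[30,11],[37,19],[39,11],[40,0]]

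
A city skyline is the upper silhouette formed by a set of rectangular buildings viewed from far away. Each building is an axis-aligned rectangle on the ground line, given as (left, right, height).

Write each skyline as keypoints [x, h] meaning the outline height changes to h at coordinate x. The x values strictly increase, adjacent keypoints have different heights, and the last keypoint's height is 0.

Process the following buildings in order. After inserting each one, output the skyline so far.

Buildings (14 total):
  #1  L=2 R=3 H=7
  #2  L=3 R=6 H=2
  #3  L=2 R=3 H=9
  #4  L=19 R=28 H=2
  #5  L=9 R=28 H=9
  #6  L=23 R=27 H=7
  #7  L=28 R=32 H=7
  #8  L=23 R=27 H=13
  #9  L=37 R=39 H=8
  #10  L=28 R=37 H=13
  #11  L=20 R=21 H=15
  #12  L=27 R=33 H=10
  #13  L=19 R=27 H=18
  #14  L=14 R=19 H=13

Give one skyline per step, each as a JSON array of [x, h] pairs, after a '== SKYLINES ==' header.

== SKYLINES ==
[[2,7],[3,0]]
[[2,7],[3,2],[6,0]]
[[2,9],[3,2],[6,0]]
[[2,9],[3,2],[6,0],[19,2],[28,0]]
[[2,9],[3,2],[6,0],[9,9],[28,0]]
[[2,9],[3,2],[6,0],[9,9],[28,0]]
[[2,9],[3,2],[6,0],[9,9],[28,7],[32,0]]
[[2,9],[3,2],[6,0],[9,9],[23,13],[27,9],[28,7],[32,0]]
[[2,9],[3,2],[6,0],[9,9],[23,13],[27,9],[28,7],[32,0],[37,8],[39,0]]
[[2,9],[3,2],[6,0],[9,9],[23,13],[27,9],[28,13],[37,8],[39,0]]
[[2,9],[3,2],[6,0],[9,9],[20,15],[21,9],[23,13],[27,9],[28,13],[37,8],[39,0]]
[[2,9],[3,2],[6,0],[9,9],[20,15],[21,9],[23,13],[27,10],[28,13],[37,8],[39,0]]
[[2,9],[3,2],[6,0],[9,9],[19,18],[27,10],[28,13],[37,8],[39,0]]
[[2,9],[3,2],[6,0],[9,9],[14,13],[19,18],[27,10],[28,13],[37,8],[39,0]]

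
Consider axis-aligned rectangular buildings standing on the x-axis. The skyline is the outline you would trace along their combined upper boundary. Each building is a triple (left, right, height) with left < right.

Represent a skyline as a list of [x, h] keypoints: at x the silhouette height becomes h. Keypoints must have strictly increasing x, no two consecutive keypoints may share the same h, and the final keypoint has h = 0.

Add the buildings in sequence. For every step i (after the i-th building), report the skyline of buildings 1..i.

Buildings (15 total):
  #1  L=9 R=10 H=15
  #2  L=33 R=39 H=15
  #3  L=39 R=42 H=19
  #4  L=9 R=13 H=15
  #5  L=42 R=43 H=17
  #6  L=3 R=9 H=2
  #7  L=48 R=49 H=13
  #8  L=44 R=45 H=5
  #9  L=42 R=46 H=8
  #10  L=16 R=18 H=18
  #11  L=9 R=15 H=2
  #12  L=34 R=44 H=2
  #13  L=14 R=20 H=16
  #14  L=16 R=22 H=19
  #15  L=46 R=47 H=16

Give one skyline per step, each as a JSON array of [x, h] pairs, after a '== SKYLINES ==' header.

== SKYLINES ==
[[9,15],[10,0]]
[[9,15],[10,0],[33,15],[39,0]]
[[9,15],[10,0],[33,15],[39,19],[42,0]]
[[9,15],[13,0],[33,15],[39,19],[42,0]]
[[9,15],[13,0],[33,15],[39,19],[42,17],[43,0]]
[[3,2],[9,15],[13,0],[33,15],[39,19],[42,17],[43,0]]
[[3,2],[9,15],[13,0],[33,15],[39,19],[42,17],[43,0],[48,13],[49,0]]
[[3,2],[9,15],[13,0],[33,15],[39,19],[42,17],[43,0],[44,5],[45,0],[48,13],[49,0]]
[[3,2],[9,15],[13,0],[33,15],[39,19],[42,17],[43,8],[46,0],[48,13],[49,0]]
[[3,2],[9,15],[13,0],[16,18],[18,0],[33,15],[39,19],[42,17],[43,8],[46,0],[48,13],[49,0]]
[[3,2],[9,15],[13,2],[15,0],[16,18],[18,0],[33,15],[39,19],[42,17],[43,8],[46,0],[48,13],[49,0]]
[[3,2],[9,15],[13,2],[15,0],[16,18],[18,0],[33,15],[39,19],[42,17],[43,8],[46,0],[48,13],[49,0]]
[[3,2],[9,15],[13,2],[14,16],[16,18],[18,16],[20,0],[33,15],[39,19],[42,17],[43,8],[46,0],[48,13],[49,0]]
[[3,2],[9,15],[13,2],[14,16],[16,19],[22,0],[33,15],[39,19],[42,17],[43,8],[46,0],[48,13],[49,0]]
[[3,2],[9,15],[13,2],[14,16],[16,19],[22,0],[33,15],[39,19],[42,17],[43,8],[46,16],[47,0],[48,13],[49,0]]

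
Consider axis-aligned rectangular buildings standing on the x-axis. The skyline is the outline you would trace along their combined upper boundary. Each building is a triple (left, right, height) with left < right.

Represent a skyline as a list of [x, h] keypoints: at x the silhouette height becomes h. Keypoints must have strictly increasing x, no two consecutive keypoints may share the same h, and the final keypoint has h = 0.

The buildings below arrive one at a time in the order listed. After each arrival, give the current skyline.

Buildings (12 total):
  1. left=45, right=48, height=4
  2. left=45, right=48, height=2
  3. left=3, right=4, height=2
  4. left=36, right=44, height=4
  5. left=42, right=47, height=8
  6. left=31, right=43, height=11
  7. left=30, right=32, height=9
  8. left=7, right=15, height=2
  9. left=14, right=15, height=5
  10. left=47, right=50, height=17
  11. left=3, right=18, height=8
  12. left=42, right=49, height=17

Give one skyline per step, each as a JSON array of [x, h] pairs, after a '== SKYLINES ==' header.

== SKYLINES ==
[[45,4],[48,0]]
[[45,4],[48,0]]
[[3,2],[4,0],[45,4],[48,0]]
[[3,2],[4,0],[36,4],[44,0],[45,4],[48,0]]
[[3,2],[4,0],[36,4],[42,8],[47,4],[48,0]]
[[3,2],[4,0],[31,11],[43,8],[47,4],[48,0]]
[[3,2],[4,0],[30,9],[31,11],[43,8],[47,4],[48,0]]
[[3,2],[4,0],[7,2],[15,0],[30,9],[31,11],[43,8],[47,4],[48,0]]
[[3,2],[4,0],[7,2],[14,5],[15,0],[30,9],[31,11],[43,8],[47,4],[48,0]]
[[3,2],[4,0],[7,2],[14,5],[15,0],[30,9],[31,11],[43,8],[47,17],[50,0]]
[[3,8],[18,0],[30,9],[31,11],[43,8],[47,17],[50,0]]
[[3,8],[18,0],[30,9],[31,11],[42,17],[50,0]]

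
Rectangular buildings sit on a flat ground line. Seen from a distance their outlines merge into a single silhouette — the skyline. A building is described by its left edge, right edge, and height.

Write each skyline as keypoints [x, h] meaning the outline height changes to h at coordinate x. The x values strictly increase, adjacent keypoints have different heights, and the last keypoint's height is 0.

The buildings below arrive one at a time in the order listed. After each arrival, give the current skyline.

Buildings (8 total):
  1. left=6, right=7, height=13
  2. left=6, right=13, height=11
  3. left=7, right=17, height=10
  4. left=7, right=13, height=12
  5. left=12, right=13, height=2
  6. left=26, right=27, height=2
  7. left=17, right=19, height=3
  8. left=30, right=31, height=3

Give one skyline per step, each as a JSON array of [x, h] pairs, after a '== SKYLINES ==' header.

== SKYLINES ==
[[6,13],[7,0]]
[[6,13],[7,11],[13,0]]
[[6,13],[7,11],[13,10],[17,0]]
[[6,13],[7,12],[13,10],[17,0]]
[[6,13],[7,12],[13,10],[17,0]]
[[6,13],[7,12],[13,10],[17,0],[26,2],[27,0]]
[[6,13],[7,12],[13,10],[17,3],[19,0],[26,2],[27,0]]
[[6,13],[7,12],[13,10],[17,3],[19,0],[26,2],[27,0],[30,3],[31,0]]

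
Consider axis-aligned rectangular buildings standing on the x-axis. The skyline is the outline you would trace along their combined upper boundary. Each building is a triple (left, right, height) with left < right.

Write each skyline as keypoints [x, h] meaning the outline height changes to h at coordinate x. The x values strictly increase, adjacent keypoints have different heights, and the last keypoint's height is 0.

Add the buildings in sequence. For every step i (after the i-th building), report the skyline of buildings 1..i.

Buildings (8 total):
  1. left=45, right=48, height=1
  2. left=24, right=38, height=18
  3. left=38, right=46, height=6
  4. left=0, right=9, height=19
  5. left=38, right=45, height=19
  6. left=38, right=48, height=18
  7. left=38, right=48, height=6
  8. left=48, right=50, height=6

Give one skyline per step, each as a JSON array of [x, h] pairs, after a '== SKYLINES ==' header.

== SKYLINES ==
[[45,1],[48,0]]
[[24,18],[38,0],[45,1],[48,0]]
[[24,18],[38,6],[46,1],[48,0]]
[[0,19],[9,0],[24,18],[38,6],[46,1],[48,0]]
[[0,19],[9,0],[24,18],[38,19],[45,6],[46,1],[48,0]]
[[0,19],[9,0],[24,18],[38,19],[45,18],[48,0]]
[[0,19],[9,0],[24,18],[38,19],[45,18],[48,0]]
[[0,19],[9,0],[24,18],[38,19],[45,18],[48,6],[50,0]]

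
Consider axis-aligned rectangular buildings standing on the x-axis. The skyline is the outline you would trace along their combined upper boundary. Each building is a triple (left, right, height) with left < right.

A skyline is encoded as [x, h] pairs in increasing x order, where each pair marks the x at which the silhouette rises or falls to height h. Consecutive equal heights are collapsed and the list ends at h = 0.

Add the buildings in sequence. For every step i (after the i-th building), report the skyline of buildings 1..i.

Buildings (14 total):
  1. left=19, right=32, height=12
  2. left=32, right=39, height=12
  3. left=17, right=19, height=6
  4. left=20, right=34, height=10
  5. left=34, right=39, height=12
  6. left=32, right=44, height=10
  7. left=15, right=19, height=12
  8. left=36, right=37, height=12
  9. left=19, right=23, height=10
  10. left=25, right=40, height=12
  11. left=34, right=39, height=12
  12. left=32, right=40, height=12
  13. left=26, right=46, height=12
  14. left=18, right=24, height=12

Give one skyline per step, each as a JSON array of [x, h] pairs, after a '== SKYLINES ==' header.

== SKYLINES ==
[[19,12],[32,0]]
[[19,12],[39,0]]
[[17,6],[19,12],[39,0]]
[[17,6],[19,12],[39,0]]
[[17,6],[19,12],[39,0]]
[[17,6],[19,12],[39,10],[44,0]]
[[15,12],[39,10],[44,0]]
[[15,12],[39,10],[44,0]]
[[15,12],[39,10],[44,0]]
[[15,12],[40,10],[44,0]]
[[15,12],[40,10],[44,0]]
[[15,12],[40,10],[44,0]]
[[15,12],[46,0]]
[[15,12],[46,0]]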